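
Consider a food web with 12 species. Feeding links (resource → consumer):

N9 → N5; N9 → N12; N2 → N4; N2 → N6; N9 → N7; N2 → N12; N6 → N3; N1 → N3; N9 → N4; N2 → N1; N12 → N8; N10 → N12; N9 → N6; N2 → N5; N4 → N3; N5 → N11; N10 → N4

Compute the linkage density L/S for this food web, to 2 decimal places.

There are L = 17 links among S = 12 species.
L/S = 17/12 = 1.4167 ≈ 1.42.

L/S = 1.42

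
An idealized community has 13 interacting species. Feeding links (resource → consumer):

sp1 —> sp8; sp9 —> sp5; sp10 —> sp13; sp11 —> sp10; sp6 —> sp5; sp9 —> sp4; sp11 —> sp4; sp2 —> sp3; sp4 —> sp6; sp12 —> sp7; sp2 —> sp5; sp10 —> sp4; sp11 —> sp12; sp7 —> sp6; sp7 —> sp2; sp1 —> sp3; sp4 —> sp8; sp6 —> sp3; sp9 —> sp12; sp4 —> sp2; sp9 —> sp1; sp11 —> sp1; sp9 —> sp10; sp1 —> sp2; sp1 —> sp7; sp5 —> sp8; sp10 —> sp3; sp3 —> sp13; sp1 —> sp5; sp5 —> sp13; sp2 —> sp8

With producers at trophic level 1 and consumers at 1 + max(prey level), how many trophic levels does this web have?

Producers (level 1): sp9, sp11.
sp9 → sp10 → sp4 → sp2 → sp5 → sp8 gives sp8 level 6.
No species has a prey at level 6, so no species reaches level 7.

6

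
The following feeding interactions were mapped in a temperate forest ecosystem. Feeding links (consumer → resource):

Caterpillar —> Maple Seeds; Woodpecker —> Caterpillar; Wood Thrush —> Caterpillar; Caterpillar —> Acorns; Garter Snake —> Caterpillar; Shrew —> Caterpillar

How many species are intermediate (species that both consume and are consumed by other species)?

1

Intermediate species (has both prey and predators): Caterpillar.
Count: 1.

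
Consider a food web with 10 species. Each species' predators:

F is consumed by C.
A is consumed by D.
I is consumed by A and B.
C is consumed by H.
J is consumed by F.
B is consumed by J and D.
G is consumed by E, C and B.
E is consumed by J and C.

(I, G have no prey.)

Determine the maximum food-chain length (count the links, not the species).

One longest chain: I → B → J → F → C → H.
It has 6 species and 5 links.

5 links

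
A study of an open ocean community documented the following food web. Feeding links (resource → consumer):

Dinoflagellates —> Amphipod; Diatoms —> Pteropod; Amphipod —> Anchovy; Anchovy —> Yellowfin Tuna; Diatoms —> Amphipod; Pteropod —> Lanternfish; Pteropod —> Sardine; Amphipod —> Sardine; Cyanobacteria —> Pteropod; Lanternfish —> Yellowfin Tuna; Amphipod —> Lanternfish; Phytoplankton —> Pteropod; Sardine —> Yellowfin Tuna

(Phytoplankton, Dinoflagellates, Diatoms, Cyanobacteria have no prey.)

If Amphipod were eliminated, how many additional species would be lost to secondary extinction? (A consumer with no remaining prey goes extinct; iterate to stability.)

1

Remove Amphipod.
Round 1: Anchovy (all prey gone) → extinct.
No further losses. Total secondary extinctions: 1.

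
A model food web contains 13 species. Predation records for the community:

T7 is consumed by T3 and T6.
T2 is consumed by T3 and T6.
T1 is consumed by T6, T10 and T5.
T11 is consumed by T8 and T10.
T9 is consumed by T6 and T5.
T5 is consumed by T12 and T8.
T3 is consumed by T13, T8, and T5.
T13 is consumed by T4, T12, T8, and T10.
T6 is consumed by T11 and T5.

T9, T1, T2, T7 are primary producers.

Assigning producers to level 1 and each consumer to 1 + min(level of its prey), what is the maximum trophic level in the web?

4

Producers (level 1): T9, T1, T2, T7.
Following each consumer down to its lowest-level prey: T2 → T3 → T13 → T4 (levels 1 through 4).
All prey of T4 (T13 3) are at level 3 or above, so T4 is at level 1 + 3 = 4.
Every consumer has at least one prey at level 3 or below, so none exceeds level 4.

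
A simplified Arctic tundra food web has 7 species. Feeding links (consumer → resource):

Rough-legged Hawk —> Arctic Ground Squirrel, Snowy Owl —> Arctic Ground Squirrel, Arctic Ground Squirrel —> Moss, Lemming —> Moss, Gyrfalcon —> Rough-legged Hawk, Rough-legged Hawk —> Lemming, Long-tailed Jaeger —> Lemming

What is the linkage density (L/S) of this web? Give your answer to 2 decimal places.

There are L = 7 links among S = 7 species.
L/S = 7/7 = 1.0000 ≈ 1.00.

L/S = 1.00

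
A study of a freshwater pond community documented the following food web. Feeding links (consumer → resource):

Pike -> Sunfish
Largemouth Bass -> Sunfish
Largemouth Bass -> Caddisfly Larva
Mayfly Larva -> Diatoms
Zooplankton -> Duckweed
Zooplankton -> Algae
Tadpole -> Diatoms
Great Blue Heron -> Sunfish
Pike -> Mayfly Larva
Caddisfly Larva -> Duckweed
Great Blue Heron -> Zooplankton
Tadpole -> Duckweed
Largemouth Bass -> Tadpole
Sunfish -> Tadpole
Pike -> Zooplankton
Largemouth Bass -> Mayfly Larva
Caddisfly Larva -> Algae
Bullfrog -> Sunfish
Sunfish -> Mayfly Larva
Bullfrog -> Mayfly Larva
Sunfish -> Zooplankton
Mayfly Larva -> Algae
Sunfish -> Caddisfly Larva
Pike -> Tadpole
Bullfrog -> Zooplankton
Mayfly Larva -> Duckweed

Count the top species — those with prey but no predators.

Top species (has prey, but nothing eats it): Largemouth Bass, Pike, Great Blue Heron, Bullfrog.
Count: 4.

4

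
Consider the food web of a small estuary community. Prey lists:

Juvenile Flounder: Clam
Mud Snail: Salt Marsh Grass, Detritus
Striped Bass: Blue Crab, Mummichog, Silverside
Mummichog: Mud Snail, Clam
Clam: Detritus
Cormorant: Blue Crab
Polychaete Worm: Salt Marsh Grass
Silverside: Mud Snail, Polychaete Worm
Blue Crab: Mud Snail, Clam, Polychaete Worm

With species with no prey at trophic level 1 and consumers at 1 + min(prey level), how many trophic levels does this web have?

Basal resources (level 1): Salt Marsh Grass, Detritus.
Following each consumer down to its lowest-level prey: Salt Marsh Grass → Mud Snail → Blue Crab → Cormorant (levels 1 through 4).
All prey of Cormorant (Blue Crab 3) are at level 3 or above, so Cormorant is at level 1 + 3 = 4.
Every consumer has at least one prey at level 3 or below, so none exceeds level 4.

4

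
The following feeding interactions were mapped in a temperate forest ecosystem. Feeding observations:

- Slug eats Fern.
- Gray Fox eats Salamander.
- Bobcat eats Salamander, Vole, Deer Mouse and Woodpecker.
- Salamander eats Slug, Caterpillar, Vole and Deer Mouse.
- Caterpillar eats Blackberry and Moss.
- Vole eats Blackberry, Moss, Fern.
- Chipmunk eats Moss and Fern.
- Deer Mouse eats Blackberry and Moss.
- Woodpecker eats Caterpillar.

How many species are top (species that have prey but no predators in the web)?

3

Top species (has prey, but nothing eats it): Chipmunk, Bobcat, Gray Fox.
Count: 3.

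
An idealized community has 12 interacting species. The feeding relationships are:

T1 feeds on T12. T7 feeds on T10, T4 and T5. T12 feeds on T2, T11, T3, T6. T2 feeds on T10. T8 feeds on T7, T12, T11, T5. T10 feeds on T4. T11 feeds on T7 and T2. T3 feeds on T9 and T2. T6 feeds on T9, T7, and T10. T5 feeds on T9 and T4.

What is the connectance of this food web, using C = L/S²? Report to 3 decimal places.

C = 0.160

The web has S = 12 species and L = 23 feeding links.
C = L / S² = 23 / 144 = 0.1597 ≈ 0.160.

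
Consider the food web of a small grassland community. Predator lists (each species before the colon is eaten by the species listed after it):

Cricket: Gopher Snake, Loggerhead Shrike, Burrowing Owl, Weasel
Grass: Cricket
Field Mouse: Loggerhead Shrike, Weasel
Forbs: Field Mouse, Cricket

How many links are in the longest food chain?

One longest chain: Grass → Cricket → Gopher Snake.
It has 3 species and 2 links.

2 links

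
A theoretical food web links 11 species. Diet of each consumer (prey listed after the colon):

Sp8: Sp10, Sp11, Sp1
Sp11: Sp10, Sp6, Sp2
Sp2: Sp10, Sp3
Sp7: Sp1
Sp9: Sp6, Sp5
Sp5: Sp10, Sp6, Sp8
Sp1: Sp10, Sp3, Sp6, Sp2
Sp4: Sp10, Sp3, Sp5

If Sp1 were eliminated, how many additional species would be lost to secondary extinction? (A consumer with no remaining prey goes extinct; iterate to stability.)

Remove Sp1.
Round 1: Sp7 (all prey gone) → extinct.
No further losses. Total secondary extinctions: 1.

1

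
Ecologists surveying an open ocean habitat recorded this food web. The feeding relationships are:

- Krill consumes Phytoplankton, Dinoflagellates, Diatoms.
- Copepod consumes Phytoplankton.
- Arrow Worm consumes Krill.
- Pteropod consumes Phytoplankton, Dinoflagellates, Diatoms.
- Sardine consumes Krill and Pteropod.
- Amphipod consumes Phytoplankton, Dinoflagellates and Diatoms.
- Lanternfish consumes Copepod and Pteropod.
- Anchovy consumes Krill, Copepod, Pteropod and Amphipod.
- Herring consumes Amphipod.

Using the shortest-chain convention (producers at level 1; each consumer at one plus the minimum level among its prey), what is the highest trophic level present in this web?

3

Producers (level 1): Diatoms, Dinoflagellates, Phytoplankton.
Following each consumer down to its lowest-level prey: Diatoms → Pteropod → Lanternfish (levels 1 through 3).
All prey of Lanternfish (Pteropod 2, Copepod 2) are at level 2 or above, so Lanternfish is at level 1 + 2 = 3.
Every consumer has at least one prey at level 2 or below, so none exceeds level 3.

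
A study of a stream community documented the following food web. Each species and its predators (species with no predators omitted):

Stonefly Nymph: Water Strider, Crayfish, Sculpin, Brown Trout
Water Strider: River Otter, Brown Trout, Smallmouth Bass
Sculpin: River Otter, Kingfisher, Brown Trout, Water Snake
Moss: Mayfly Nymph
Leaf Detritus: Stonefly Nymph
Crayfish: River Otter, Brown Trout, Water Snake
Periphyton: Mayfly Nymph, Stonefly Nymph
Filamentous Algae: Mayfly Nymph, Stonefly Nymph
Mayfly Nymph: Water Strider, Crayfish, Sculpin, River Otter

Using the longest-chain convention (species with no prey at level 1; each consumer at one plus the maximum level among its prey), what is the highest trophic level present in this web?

4

Basal resources (level 1): Periphyton, Moss, Filamentous Algae, Leaf Detritus.
Periphyton → Mayfly Nymph → Sculpin → Kingfisher gives Kingfisher level 4.
No species has a prey at level 4, so no species reaches level 5.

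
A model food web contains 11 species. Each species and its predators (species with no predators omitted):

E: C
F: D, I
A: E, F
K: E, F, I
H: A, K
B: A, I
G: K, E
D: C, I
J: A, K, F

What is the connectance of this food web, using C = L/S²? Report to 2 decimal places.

The web has S = 11 species and L = 19 feeding links.
C = L / S² = 19 / 121 = 0.1570 ≈ 0.16.

C = 0.16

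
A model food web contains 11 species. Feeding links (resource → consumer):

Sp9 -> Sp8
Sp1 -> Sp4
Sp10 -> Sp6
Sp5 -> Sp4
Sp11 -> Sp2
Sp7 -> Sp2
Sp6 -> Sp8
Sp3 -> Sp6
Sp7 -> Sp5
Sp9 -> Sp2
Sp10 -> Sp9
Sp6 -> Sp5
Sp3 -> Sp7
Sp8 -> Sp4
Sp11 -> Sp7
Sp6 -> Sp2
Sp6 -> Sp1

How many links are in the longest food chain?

One longest chain: Sp10 → Sp9 → Sp8 → Sp4.
It has 4 species and 3 links.

3 links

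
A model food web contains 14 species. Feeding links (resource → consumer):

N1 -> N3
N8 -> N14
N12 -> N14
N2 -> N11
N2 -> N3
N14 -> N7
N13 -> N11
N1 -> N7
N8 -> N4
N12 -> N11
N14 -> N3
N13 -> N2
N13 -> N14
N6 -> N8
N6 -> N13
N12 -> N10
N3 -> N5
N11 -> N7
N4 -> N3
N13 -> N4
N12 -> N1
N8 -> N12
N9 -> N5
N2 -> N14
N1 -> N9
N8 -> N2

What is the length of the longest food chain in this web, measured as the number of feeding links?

5 links

One longest chain: N6 → N8 → N12 → N14 → N3 → N5.
It has 6 species and 5 links.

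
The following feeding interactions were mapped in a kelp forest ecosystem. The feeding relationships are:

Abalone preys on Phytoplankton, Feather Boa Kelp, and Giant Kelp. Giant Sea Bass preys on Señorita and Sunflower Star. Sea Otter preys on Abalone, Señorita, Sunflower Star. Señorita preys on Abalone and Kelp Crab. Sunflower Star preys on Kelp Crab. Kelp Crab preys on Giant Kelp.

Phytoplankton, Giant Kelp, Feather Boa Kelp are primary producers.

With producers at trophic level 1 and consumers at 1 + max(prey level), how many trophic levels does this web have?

Producers (level 1): Phytoplankton, Giant Kelp, Feather Boa Kelp.
Phytoplankton → Abalone → Señorita → Sea Otter gives Sea Otter level 4.
No species has a prey at level 4, so no species reaches level 5.

4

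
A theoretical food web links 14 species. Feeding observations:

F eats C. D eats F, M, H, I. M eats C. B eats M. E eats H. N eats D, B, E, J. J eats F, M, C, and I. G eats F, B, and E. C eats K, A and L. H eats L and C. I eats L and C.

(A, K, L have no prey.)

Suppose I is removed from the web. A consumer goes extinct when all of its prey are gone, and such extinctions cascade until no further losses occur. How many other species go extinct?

0

Remove I.
Every predator of it retains at least one other prey: J still has C, F, M; D still has F, H, M.
No consumer loses all prey, so no secondary extinctions occur.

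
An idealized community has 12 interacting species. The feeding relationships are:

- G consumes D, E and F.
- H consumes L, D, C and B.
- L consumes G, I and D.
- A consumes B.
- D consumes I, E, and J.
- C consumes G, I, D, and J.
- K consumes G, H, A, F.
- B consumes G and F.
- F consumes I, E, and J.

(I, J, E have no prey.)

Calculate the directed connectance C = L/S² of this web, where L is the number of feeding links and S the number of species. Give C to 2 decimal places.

C = 0.19

The web has S = 12 species and L = 27 feeding links.
C = L / S² = 27 / 144 = 0.1875 ≈ 0.19.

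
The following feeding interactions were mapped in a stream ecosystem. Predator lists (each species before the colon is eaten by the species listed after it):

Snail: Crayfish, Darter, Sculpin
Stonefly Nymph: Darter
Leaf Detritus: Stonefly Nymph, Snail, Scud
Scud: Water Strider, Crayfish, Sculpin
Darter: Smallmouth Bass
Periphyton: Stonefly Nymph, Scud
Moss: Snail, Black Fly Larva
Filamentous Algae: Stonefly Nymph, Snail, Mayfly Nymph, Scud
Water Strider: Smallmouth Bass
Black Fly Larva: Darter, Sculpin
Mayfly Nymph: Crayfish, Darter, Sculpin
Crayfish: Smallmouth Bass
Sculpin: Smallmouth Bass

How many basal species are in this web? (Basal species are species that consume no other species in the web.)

Basal species (no prey listed): Periphyton, Filamentous Algae, Leaf Detritus, Moss.
Count: 4.

4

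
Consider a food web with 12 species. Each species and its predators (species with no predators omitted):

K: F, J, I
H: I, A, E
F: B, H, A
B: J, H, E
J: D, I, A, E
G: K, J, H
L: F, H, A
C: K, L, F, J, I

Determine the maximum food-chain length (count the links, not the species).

5 links

One longest chain: G → K → F → B → J → D.
It has 6 species and 5 links.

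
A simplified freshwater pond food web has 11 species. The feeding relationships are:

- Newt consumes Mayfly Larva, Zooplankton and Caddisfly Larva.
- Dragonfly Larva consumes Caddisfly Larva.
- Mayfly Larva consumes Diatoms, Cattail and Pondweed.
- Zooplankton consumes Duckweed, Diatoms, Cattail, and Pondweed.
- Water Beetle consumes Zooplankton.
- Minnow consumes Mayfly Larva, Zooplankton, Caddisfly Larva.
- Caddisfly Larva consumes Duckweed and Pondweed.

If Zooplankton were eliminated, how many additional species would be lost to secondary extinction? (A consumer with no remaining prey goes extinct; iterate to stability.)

1

Remove Zooplankton.
Round 1: Water Beetle (all prey gone) → extinct.
No further losses. Total secondary extinctions: 1.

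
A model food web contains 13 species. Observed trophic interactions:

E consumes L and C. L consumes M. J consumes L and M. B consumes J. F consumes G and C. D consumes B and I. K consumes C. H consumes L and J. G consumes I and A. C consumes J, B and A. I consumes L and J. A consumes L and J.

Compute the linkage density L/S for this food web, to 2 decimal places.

L/S = 1.69

There are L = 22 links among S = 13 species.
L/S = 22/13 = 1.6923 ≈ 1.69.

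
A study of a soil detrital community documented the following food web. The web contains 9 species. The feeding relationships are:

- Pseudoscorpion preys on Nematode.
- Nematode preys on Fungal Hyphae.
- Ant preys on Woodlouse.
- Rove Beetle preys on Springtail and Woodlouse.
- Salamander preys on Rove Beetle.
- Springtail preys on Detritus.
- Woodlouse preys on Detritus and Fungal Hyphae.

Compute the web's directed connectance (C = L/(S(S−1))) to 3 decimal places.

C = 0.125

The web has S = 9 species and L = 9 feeding links.
C = L / (S(S−1)) = 9 / 72 = 0.1250 ≈ 0.125.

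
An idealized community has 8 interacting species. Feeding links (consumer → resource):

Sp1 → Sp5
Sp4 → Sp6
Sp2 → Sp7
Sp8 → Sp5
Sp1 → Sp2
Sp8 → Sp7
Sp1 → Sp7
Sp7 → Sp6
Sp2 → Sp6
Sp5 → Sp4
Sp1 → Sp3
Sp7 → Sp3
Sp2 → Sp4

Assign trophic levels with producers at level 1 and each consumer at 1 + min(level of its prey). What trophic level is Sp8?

Trophic level 3

Sp6 is a producer → level 1.
Sp7 eats Sp6 → level 2.
Sp8 eats Sp7 → level 3.
No prey of Sp8 is below level 2, so 3 is the minimum.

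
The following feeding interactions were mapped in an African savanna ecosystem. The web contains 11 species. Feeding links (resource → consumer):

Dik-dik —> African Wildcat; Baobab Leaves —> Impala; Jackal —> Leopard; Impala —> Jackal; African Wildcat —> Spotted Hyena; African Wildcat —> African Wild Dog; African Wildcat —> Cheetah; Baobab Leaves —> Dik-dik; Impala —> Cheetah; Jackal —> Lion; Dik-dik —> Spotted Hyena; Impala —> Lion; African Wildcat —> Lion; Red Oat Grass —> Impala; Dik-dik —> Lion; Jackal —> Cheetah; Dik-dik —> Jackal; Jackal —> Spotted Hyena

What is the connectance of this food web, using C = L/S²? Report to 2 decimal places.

The web has S = 11 species and L = 18 feeding links.
C = L / S² = 18 / 121 = 0.1488 ≈ 0.15.

C = 0.15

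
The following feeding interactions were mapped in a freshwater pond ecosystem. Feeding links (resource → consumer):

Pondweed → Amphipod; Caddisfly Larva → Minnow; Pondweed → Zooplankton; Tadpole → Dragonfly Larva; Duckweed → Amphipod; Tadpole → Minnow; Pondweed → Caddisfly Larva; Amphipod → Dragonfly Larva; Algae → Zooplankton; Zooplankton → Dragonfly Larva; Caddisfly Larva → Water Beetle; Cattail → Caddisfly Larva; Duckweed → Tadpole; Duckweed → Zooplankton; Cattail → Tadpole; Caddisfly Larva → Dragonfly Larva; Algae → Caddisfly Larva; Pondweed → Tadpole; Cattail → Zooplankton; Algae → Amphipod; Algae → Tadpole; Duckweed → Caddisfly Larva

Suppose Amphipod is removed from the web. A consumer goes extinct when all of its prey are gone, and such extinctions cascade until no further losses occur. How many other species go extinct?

0

Remove Amphipod.
Every predator of it retains at least one other prey: Dragonfly Larva still has Caddisfly Larva, Tadpole, Zooplankton.
No consumer loses all prey, so no secondary extinctions occur.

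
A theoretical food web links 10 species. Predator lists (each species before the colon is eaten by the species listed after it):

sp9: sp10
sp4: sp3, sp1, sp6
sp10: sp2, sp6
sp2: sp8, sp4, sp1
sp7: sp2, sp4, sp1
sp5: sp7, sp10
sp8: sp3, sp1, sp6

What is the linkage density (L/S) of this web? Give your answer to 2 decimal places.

L/S = 1.70

There are L = 17 links among S = 10 species.
L/S = 17/10 = 1.7000 ≈ 1.70.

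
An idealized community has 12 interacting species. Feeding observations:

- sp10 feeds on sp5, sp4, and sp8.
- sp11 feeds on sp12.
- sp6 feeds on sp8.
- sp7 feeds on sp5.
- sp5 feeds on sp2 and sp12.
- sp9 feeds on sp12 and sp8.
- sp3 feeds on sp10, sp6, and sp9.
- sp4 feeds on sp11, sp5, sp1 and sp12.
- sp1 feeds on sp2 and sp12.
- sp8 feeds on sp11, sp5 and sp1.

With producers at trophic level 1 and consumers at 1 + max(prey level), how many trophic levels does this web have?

Producers (level 1): sp12, sp2.
sp12 → sp1 → sp8 → sp10 → sp3 gives sp3 level 5.
No species has a prey at level 5, so no species reaches level 6.

5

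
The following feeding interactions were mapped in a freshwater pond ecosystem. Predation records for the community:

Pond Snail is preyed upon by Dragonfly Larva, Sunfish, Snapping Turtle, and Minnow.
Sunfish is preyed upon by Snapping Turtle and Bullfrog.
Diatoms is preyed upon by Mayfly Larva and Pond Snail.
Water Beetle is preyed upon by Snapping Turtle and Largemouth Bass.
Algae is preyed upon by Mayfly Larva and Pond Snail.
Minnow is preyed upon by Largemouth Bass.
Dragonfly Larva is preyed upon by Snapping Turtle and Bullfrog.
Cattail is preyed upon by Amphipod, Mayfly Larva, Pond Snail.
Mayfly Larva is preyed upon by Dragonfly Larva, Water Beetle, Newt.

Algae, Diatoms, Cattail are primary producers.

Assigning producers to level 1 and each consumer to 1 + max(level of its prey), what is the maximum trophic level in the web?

4

Producers (level 1): Algae, Diatoms, Cattail.
Algae → Pond Snail → Sunfish → Bullfrog gives Bullfrog level 4.
No species has a prey at level 4, so no species reaches level 5.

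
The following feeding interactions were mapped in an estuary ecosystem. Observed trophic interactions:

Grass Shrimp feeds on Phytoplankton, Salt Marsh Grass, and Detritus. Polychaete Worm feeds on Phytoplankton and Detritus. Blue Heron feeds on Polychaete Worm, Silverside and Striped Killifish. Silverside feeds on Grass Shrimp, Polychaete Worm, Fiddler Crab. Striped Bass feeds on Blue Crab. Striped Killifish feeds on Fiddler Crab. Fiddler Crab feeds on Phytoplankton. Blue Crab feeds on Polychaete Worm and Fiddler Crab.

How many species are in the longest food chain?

4 species

One longest chain: Phytoplankton → Fiddler Crab → Striped Killifish → Blue Heron.
It has 4 species and 3 links.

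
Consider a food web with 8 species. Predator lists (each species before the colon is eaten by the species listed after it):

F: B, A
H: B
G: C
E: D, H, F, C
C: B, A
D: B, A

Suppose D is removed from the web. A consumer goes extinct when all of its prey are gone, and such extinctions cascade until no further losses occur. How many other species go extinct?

Remove D.
Every predator of it retains at least one other prey: B still has H, F, C; A still has F, C.
No consumer loses all prey, so no secondary extinctions occur.

0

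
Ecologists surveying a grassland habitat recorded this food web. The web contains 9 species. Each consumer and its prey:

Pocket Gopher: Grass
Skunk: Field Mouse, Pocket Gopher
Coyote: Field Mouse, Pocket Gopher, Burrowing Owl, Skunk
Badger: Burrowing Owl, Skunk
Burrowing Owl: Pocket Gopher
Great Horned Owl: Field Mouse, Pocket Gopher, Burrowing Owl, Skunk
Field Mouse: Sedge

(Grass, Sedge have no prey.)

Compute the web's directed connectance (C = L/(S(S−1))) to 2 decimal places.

The web has S = 9 species and L = 15 feeding links.
C = L / (S(S−1)) = 15 / 72 = 0.2083 ≈ 0.21.

C = 0.21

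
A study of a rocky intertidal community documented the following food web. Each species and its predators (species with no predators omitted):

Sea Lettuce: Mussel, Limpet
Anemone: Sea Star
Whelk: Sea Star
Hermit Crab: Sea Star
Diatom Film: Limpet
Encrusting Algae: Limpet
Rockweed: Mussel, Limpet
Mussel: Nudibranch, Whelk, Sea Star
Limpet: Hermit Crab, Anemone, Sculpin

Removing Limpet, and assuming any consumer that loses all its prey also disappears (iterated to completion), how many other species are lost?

Remove Limpet.
Round 1: Hermit Crab (all prey gone), Anemone (all prey gone), Sculpin (all prey gone) → extinct.
No further losses. Total secondary extinctions: 3.

3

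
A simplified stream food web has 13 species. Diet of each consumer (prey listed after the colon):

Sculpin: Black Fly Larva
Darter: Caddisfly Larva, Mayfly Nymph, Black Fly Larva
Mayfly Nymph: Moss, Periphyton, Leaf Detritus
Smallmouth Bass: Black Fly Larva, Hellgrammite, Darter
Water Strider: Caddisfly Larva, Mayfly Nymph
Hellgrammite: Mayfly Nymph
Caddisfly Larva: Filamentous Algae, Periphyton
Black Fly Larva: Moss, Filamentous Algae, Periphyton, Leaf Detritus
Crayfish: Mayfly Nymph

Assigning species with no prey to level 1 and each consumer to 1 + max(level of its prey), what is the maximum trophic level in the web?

4

Basal resources (level 1): Moss, Filamentous Algae, Periphyton, Leaf Detritus.
Filamentous Algae → Caddisfly Larva → Darter → Smallmouth Bass gives Smallmouth Bass level 4.
No species has a prey at level 4, so no species reaches level 5.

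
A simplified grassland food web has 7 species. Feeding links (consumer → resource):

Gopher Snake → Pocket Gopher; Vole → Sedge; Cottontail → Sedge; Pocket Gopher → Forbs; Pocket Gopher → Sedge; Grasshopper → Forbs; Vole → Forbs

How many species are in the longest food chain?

3 species

One longest chain: Sedge → Pocket Gopher → Gopher Snake.
It has 3 species and 2 links.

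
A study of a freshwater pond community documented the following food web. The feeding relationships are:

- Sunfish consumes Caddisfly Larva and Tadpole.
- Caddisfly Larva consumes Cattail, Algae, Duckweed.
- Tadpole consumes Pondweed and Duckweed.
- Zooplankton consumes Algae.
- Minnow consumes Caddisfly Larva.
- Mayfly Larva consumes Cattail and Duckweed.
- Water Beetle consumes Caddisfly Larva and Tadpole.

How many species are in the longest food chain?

3 species

One longest chain: Duckweed → Tadpole → Sunfish.
It has 3 species and 2 links.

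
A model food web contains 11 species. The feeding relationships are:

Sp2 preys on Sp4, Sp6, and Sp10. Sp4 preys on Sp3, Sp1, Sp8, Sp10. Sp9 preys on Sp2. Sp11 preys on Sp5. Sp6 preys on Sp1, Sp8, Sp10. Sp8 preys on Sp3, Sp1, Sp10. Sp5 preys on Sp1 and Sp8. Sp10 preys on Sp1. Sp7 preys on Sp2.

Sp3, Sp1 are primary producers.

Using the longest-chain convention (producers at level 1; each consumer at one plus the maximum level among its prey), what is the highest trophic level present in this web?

Producers (level 1): Sp3, Sp1.
Sp1 → Sp10 → Sp8 → Sp6 → Sp2 → Sp9 gives Sp9 level 6.
No species has a prey at level 6, so no species reaches level 7.

6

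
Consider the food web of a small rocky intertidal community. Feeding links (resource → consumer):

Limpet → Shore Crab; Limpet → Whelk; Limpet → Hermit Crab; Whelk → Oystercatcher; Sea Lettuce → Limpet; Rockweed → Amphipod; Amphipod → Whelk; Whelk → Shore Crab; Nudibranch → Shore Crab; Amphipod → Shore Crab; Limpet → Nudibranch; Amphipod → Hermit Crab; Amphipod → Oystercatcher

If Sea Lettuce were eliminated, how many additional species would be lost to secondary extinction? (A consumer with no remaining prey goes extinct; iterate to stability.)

Remove Sea Lettuce.
Round 1: Limpet (all prey gone) → extinct.
Round 2: Nudibranch (all prey gone) → extinct.
No further losses. Total secondary extinctions: 2.

2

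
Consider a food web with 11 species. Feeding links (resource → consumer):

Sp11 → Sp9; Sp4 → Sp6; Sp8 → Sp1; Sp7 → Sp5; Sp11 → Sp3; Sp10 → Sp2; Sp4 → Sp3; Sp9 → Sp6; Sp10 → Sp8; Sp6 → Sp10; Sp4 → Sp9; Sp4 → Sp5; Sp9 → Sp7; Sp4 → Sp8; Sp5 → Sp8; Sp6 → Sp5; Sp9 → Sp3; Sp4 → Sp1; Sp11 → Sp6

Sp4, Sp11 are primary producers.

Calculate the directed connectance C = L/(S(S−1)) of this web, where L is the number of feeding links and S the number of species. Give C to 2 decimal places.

C = 0.17

The web has S = 11 species and L = 19 feeding links.
C = L / (S(S−1)) = 19 / 110 = 0.1727 ≈ 0.17.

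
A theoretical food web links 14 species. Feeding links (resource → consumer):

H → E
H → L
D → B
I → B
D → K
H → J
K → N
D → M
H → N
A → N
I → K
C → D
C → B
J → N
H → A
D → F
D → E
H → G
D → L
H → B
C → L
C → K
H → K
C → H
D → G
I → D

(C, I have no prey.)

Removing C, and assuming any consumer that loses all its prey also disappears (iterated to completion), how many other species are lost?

3

Remove C.
Round 1: H (all prey gone) → extinct.
Round 2: A (all prey gone), J (all prey gone) → extinct.
No further losses. Total secondary extinctions: 3.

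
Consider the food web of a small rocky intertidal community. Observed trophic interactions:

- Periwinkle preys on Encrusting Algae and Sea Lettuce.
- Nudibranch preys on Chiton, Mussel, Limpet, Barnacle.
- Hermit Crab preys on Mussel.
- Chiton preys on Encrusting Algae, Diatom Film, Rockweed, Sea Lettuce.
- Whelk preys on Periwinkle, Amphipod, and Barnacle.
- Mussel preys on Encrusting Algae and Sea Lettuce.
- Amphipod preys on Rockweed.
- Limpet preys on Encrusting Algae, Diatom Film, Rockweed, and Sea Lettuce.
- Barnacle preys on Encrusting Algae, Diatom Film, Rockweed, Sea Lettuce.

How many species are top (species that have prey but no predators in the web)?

3

Top species (has prey, but nothing eats it): Nudibranch, Whelk, Hermit Crab.
Count: 3.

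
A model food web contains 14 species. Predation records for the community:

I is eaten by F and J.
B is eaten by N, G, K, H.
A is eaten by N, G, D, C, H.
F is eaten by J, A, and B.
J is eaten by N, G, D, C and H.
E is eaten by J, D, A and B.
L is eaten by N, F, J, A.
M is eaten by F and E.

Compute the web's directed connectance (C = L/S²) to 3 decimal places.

C = 0.148

The web has S = 14 species and L = 29 feeding links.
C = L / S² = 29 / 196 = 0.1480 ≈ 0.148.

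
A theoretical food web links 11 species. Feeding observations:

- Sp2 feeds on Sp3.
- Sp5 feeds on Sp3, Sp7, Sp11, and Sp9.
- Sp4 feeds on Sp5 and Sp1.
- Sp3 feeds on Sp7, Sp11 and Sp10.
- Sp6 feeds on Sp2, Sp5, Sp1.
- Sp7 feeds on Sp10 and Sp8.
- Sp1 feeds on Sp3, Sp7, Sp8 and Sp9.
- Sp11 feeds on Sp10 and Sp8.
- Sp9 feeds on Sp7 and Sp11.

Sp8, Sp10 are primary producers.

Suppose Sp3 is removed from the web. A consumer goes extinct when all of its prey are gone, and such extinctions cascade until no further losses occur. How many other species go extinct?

1

Remove Sp3.
Round 1: Sp2 (all prey gone) → extinct.
No further losses. Total secondary extinctions: 1.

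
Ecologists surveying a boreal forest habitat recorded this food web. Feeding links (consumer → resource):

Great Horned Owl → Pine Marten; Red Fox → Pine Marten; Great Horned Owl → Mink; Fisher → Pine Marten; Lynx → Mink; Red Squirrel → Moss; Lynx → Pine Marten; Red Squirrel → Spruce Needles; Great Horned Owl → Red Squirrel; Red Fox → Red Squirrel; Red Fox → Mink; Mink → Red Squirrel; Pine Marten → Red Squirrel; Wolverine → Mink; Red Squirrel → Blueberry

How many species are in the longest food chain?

4 species

One longest chain: Moss → Red Squirrel → Mink → Wolverine.
It has 4 species and 3 links.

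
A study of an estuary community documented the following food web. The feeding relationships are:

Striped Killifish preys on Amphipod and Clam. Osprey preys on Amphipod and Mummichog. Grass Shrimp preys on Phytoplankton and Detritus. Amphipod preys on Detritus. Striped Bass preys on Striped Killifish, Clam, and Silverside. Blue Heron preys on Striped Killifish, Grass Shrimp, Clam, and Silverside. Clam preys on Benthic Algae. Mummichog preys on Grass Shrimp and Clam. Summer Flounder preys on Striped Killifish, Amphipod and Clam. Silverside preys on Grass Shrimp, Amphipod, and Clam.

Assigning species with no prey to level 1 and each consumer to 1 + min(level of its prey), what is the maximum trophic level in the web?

3

Basal resources (level 1): Detritus, Benthic Algae, Phytoplankton.
Following each consumer down to its lowest-level prey: Detritus → Grass Shrimp → Mummichog (levels 1 through 3).
All prey of Mummichog (Grass Shrimp 2, Clam 2) are at level 2 or above, so Mummichog is at level 1 + 2 = 3.
Every consumer has at least one prey at level 2 or below, so none exceeds level 3.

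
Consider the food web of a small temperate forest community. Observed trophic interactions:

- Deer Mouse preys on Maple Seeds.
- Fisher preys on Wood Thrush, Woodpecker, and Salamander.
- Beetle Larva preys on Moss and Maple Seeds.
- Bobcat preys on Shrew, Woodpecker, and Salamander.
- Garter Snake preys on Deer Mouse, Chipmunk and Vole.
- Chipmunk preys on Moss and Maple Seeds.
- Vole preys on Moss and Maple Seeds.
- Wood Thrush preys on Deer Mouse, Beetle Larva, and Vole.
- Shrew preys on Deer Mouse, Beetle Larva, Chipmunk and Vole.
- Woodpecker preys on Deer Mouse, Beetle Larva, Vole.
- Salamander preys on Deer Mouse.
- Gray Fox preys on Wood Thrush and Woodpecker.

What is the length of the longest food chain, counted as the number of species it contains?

One longest chain: Maple Seeds → Beetle Larva → Wood Thrush → Fisher.
It has 4 species and 3 links.

4 species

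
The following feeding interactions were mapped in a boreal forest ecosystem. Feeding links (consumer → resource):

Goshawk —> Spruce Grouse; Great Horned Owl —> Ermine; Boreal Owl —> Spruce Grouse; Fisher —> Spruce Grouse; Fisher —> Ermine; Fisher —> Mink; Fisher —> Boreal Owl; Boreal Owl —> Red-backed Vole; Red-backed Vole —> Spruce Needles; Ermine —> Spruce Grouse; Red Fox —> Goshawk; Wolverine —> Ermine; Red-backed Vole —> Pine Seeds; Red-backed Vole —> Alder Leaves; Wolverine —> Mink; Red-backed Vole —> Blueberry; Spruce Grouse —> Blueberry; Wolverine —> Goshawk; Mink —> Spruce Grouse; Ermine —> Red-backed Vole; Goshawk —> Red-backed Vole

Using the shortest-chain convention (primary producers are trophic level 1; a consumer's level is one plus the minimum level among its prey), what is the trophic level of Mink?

Trophic level 3

Blueberry is a producer → level 1.
Spruce Grouse eats Blueberry → level 2.
Mink eats Spruce Grouse → level 3.
No prey of Mink is below level 2, so 3 is the minimum.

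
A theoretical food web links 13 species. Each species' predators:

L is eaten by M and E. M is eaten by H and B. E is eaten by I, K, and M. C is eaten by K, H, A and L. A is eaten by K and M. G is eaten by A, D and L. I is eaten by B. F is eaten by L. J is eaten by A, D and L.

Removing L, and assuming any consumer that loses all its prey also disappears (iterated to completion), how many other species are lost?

2

Remove L.
Round 1: E (all prey gone) → extinct.
Round 2: I (all prey gone) → extinct.
No further losses. Total secondary extinctions: 2.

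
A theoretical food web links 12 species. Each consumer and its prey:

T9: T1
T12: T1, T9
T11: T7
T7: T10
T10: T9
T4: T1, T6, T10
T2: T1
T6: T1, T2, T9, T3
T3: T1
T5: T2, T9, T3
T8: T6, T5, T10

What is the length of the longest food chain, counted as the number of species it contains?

One longest chain: T1 → T9 → T10 → T7 → T11.
It has 5 species and 4 links.

5 species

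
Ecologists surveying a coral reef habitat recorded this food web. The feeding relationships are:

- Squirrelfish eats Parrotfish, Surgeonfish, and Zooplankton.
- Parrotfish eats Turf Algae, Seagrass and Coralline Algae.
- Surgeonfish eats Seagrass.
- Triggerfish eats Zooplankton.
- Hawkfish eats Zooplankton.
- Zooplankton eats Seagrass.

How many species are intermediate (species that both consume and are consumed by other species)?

Intermediate species (has both prey and predators): Parrotfish, Surgeonfish, Zooplankton.
Count: 3.

3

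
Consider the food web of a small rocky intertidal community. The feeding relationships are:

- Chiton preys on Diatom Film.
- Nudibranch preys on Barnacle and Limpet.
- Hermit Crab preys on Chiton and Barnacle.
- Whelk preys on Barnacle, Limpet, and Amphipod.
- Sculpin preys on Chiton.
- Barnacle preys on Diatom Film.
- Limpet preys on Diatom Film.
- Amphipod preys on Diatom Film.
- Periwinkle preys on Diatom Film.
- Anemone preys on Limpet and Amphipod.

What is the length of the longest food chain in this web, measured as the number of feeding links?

One longest chain: Diatom Film → Limpet → Nudibranch.
It has 3 species and 2 links.

2 links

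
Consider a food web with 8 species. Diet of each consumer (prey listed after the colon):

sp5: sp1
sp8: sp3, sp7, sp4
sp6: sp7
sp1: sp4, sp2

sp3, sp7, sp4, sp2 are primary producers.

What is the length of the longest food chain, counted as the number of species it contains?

3 species

One longest chain: sp4 → sp1 → sp5.
It has 3 species and 2 links.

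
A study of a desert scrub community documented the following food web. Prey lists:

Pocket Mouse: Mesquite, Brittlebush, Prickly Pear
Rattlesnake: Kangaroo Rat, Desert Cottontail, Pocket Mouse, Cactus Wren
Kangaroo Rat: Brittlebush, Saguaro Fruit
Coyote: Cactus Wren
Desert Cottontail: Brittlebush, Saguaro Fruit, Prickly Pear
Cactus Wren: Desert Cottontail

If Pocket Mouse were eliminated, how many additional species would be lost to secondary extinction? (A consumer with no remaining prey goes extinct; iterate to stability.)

Remove Pocket Mouse.
Every predator of it retains at least one other prey: Rattlesnake still has Kangaroo Rat, Desert Cottontail, Cactus Wren.
No consumer loses all prey, so no secondary extinctions occur.

0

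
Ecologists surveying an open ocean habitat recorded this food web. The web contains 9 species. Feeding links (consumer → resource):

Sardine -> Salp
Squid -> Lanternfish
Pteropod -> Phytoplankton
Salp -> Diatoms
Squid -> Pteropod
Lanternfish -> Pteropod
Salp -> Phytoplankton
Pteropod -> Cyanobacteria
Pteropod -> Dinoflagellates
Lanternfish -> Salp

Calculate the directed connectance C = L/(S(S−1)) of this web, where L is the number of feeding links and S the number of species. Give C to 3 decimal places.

The web has S = 9 species and L = 10 feeding links.
C = L / (S(S−1)) = 10 / 72 = 0.1389 ≈ 0.139.

C = 0.139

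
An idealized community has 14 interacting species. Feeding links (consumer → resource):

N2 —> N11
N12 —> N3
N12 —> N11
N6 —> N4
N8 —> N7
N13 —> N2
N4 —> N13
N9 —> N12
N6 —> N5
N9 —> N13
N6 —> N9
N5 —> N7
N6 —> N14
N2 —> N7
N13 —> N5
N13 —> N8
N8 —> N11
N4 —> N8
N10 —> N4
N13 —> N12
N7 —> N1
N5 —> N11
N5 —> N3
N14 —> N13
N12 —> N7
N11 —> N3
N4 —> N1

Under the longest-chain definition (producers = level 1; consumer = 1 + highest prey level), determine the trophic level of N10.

N1 is a producer → level 1.
N7 eats N1 → level 2.
N12 eats N7 (level 2); other prey at levels: N3 1, N11 2 → level 3.
N13 eats N12 (level 3); other prey at levels: N8 3, N2 3, N5 3 → level 4.
N4 eats N13 (level 4); other prey at levels: N1 1, N8 3 → level 5.
N10 eats N4 → level 6.

Trophic level 6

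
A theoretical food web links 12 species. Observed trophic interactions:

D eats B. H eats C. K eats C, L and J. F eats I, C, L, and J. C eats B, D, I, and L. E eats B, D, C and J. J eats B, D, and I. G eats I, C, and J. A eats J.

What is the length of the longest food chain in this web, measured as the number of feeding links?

3 links

One longest chain: B → D → C → F.
It has 4 species and 3 links.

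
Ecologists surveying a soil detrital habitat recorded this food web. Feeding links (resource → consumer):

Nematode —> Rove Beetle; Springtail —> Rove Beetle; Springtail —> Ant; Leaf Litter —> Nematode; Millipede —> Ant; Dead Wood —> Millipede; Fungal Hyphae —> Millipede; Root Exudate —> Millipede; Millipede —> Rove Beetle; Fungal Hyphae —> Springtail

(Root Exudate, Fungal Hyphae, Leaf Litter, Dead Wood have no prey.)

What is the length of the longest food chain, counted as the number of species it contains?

One longest chain: Root Exudate → Millipede → Ant.
It has 3 species and 2 links.

3 species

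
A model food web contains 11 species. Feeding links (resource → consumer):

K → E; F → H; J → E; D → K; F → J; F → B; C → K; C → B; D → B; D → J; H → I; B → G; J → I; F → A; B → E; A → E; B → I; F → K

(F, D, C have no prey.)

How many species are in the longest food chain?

One longest chain: F → B → E.
It has 3 species and 2 links.

3 species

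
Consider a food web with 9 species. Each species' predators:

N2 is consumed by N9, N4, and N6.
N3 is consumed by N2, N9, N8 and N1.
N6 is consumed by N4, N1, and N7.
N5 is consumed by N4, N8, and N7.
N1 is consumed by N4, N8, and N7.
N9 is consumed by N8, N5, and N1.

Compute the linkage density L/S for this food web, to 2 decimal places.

L/S = 2.11

There are L = 19 links among S = 9 species.
L/S = 19/9 = 2.1111 ≈ 2.11.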